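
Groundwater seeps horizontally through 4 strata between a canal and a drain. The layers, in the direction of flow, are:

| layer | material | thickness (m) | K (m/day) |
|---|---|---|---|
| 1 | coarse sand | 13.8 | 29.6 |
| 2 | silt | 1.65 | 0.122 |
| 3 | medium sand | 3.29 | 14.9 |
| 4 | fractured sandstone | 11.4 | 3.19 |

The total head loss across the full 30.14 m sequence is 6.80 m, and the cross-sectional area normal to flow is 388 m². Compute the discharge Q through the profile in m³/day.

Flow is perpendicular to layering, so the layers act in series and the equivalent K is the thickness-weighted harmonic mean.
Total thickness L = 13.8 + 1.65 + 3.29 + 11.4 = 30.14 m.
Σ(b_i/K_i) = 13.8/29.6 + 1.65/0.122 + 3.29/14.9 + 11.4/3.19 = 17.79 d.
K_eq = L / Σ(b_i/K_i) = 30.14 / 17.79 = 1.695 m/day.
Q = K_eq · A · (Δh/L) = 1.695 × 388 × (6.80/30.14) = 148.3 m³/day.

148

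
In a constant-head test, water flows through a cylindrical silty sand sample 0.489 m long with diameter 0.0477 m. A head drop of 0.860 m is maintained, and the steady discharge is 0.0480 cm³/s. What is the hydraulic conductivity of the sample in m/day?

Cross-sectional area A = π·(d/2)² = π × (0.0477/2)² = 0.001787 m².
Convert discharge: 0.0480 cm³/s = 4.800e-08 m³/s.
Darcy's law rearranged: K = Q·L / (A·Δh) = 4.800e-08 × 0.489 / (0.001787 × 0.860) = 1.527e-05 m/s = 1.320 m/day.

1.32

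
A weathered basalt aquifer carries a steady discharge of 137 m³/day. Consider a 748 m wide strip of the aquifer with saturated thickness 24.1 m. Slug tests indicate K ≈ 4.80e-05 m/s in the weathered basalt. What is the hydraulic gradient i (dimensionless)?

Convert K: 4.80e-05 m/s × 86400 = 4.147 m/day.
Cross-sectional area A = 748 × 24.1 = 18027 m².
From Q = K·A·i, i = Q / (K·A) = 137 / (4.147 × 18027) = 0.001833.

0.00183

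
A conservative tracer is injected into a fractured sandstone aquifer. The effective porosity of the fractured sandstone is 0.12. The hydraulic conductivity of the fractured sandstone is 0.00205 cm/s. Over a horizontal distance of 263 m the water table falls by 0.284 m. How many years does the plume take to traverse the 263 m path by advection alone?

Convert K: 0.00205 cm/s × 864 = 1.771 m/day.
Hydraulic gradient i = Δh / L = 0.284 / 263 = 0.001080.
Darcy flux q = K · i = 1.771 × 0.001080 = 0.001913 m/day.
Seepage velocity v = q / n_e = 0.001913 / 0.12 = 0.01594 m/day.
Travel time t = L / v = 263 / 0.01594 = 16501 days = 45.18 years.

45.2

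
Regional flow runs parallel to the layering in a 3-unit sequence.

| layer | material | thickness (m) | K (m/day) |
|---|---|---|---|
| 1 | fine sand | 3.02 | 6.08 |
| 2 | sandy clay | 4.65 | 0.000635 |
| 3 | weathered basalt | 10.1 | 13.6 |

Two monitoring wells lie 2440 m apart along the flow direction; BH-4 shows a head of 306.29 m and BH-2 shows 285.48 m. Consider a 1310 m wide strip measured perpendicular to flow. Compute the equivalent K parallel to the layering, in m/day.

8.76

Flow is parallel to layering, so each bed carries its own Darcy discharge and the transmissivities add.
Σ(K_i·b_i) = 6.08×3.02 + 0.000635×4.65 + 13.6×10.1 = 155.7 m²/day.
Total thickness b = 17.77 m, so K_eq = Σ(K_i·b_i)/b = 8.763 m/day.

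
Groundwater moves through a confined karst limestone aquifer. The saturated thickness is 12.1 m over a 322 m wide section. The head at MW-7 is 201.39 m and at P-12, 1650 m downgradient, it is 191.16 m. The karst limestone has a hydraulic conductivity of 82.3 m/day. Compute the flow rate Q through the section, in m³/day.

Cross-sectional area A = 322 × 12.1 = 3896 m².
Hydraulic gradient i = (201.39 − 191.16) / 1650 = 10.23 / 1650 = 0.006200.
Darcy's law: Q = K · A · i = 82.30 × 3896 × 0.006200 = 1988 m³/day.

1990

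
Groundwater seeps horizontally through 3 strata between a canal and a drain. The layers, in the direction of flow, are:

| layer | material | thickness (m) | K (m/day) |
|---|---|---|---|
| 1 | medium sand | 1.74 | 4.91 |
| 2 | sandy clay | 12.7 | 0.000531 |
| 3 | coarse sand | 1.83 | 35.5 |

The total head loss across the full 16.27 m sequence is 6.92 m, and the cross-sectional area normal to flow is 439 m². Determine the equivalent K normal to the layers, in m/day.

Flow is perpendicular to layering, so the layers act in series and the equivalent K is the thickness-weighted harmonic mean.
Total thickness L = 1.74 + 12.7 + 1.83 = 16.27 m.
Σ(b_i/K_i) = 1.74/4.91 + 12.7/0.000531 + 1.83/35.5 = 23918 d.
K_eq = L / Σ(b_i/K_i) = 16.27 / 23918 = 0.0006803 m/day.

0.000680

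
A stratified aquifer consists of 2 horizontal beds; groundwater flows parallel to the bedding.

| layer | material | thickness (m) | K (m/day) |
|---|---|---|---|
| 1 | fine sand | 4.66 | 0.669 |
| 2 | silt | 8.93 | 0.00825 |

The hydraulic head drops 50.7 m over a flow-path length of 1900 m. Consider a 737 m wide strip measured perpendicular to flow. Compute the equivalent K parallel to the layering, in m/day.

Flow is parallel to layering, so each bed carries its own Darcy discharge and the transmissivities add.
Σ(K_i·b_i) = 0.669×4.66 + 0.00825×8.93 = 3.191 m²/day.
Total thickness b = 13.59 m, so K_eq = Σ(K_i·b_i)/b = 0.2348 m/day.

0.235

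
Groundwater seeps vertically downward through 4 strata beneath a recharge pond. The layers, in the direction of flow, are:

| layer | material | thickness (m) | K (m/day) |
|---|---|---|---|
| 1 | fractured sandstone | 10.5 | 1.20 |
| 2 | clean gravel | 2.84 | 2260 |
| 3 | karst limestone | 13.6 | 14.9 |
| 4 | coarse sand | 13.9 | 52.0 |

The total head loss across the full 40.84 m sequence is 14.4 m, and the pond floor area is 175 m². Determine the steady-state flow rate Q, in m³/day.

Flow is perpendicular to layering, so the layers act in series and the equivalent K is the thickness-weighted harmonic mean.
Total thickness L = 10.5 + 2.84 + 13.6 + 13.9 = 40.84 m.
Σ(b_i/K_i) = 10.5/1.20 + 2.84/2260 + 13.6/14.9 + 13.9/52.0 = 9.931 d.
K_eq = L / Σ(b_i/K_i) = 40.84 / 9.931 = 4.112 m/day.
Q = K_eq · A · (Δh/L) = 4.112 × 175 × (14.4/40.84) = 253.7 m³/day.

254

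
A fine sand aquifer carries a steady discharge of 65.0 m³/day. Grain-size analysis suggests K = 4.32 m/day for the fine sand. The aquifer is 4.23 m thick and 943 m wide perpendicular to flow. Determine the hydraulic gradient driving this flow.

0.00377

Cross-sectional area A = 943 × 4.23 = 3989 m².
From Q = K·A·i, i = Q / (K·A) = 65.0 / (4.320 × 3989) = 0.003772.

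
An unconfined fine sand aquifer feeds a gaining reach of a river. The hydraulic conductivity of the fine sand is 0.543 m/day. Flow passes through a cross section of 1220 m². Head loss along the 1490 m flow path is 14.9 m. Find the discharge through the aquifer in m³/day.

6.62

Hydraulic gradient i = Δh / L = 14.9 / 1490 = 0.01000.
Darcy's law: Q = K · A · i = 0.5430 × 1220 × 0.01000 = 6.625 m³/day.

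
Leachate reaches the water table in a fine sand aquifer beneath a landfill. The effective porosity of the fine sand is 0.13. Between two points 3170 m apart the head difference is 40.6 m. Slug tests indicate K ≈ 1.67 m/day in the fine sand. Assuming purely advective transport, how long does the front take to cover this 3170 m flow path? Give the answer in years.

Hydraulic gradient i = Δh / L = 40.6 / 3170 = 0.01281.
Darcy flux q = K · i = 1.670 × 0.01281 = 0.02139 m/day.
Seepage velocity v = q / n_e = 0.02139 / 0.13 = 0.1645 m/day.
Travel time t = L / v = 3170 / 0.1645 = 19267 days = 52.75 years.

52.8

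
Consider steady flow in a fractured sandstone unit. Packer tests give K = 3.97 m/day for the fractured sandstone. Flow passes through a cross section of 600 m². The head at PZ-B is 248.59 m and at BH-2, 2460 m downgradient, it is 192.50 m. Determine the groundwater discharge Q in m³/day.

Hydraulic gradient i = (248.59 − 192.50) / 2460 = 56.09 / 2460 = 0.02280.
Darcy's law: Q = K · A · i = 3.970 × 600.0 × 0.02280 = 54.31 m³/day.

54.3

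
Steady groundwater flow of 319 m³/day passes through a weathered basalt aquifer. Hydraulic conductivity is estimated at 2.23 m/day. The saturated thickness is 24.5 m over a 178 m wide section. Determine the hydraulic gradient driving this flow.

0.0328

Cross-sectional area A = 178 × 24.5 = 4361 m².
From Q = K·A·i, i = Q / (K·A) = 319 / (2.230 × 4361) = 0.03280.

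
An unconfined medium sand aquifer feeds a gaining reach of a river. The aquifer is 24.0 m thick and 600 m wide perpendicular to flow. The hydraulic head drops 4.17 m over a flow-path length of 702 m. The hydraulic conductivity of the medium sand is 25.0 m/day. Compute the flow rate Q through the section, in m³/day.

Cross-sectional area A = 600 × 24.0 = 14400 m².
Hydraulic gradient i = Δh / L = 4.17 / 702 = 0.005940.
Darcy's law: Q = K · A · i = 25.00 × 14400 × 0.005940 = 2138 m³/day.

2140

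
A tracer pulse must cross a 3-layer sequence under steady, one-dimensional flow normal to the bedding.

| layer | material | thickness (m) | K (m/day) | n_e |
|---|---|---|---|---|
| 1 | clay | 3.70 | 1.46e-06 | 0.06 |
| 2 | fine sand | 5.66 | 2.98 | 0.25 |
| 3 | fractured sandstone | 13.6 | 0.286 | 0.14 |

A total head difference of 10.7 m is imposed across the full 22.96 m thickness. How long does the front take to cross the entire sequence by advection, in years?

With flow normal to the layers, continuity requires the same specific discharge q through every layer.
Σ(b_i/K_i) = 3.70/1.46e-06 + 5.66/2.98 + 13.6/0.286 = 2.534e+06 d.
q = Δh / Σ(b_i/K_i) = 10.7 / 2.534e+06 = 4.222e-06 m/day.
In each layer the seepage velocity is v_i = q/n_i, so the layer transit time is t_i = b_i·n_i / q:
  layer 1 (clay): t_1 = 3.70 × 0.06 / 4.222e-06 = 52581 d
  layer 2 (fine sand): t_2 = 5.66 × 0.25 / 4.222e-06 = 3.351e+05 d
  layer 3 (fractured sandstone): t_3 = 13.6 × 0.14 / 4.222e-06 = 4.510e+05 d
Total t = Σ t_i = 8.387e+05 days = 2296 years.

2300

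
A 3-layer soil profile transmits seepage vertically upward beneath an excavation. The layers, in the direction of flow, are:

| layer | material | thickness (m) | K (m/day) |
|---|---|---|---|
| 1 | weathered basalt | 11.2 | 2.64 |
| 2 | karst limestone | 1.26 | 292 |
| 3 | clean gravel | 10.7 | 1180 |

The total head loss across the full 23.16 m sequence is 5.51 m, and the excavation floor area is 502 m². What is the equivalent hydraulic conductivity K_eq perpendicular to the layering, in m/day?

5.44

Flow is perpendicular to layering, so the layers act in series and the equivalent K is the thickness-weighted harmonic mean.
Total thickness L = 11.2 + 1.26 + 10.7 = 23.16 m.
Σ(b_i/K_i) = 11.2/2.64 + 1.26/292 + 10.7/1180 = 4.256 d.
K_eq = L / Σ(b_i/K_i) = 23.16 / 4.256 = 5.442 m/day.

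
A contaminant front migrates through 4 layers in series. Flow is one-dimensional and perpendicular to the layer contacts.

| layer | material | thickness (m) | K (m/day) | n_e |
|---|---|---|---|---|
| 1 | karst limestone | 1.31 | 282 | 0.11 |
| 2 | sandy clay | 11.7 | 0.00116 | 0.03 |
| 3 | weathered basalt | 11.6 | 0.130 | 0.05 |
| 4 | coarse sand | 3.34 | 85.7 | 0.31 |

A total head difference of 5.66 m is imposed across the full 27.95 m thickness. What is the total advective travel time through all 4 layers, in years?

10.4

With flow normal to the layers, continuity requires the same specific discharge q through every layer.
Σ(b_i/K_i) = 1.31/282 + 11.7/0.00116 + 11.6/0.130 + 3.34/85.7 = 10175 d.
q = Δh / Σ(b_i/K_i) = 5.66 / 10175 = 0.0005562 m/day.
In each layer the seepage velocity is v_i = q/n_i, so the layer transit time is t_i = b_i·n_i / q:
  layer 1 (karst limestone): t_1 = 1.31 × 0.11 / 0.0005562 = 259.1 d
  layer 2 (sandy clay): t_2 = 11.7 × 0.03 / 0.0005562 = 631.0 d
  layer 3 (weathered basalt): t_3 = 11.6 × 0.05 / 0.0005562 = 1043 d
  layer 4 (coarse sand): t_4 = 3.34 × 0.31 / 0.0005562 = 1861 d
Total t = Σ t_i = 3794 days = 10.39 years.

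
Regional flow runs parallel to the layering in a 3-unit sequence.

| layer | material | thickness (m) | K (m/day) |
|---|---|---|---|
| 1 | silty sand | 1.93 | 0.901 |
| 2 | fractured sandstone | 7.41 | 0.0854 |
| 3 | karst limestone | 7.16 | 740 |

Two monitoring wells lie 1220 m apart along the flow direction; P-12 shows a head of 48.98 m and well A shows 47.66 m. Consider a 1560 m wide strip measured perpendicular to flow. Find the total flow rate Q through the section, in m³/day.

Flow is parallel to layering, so each bed carries its own Darcy discharge and the transmissivities add.
Σ(K_i·b_i) = 0.901×1.93 + 0.0854×7.41 + 740×7.16 = 5301 m²/day.
Hydraulic gradient i = (48.98 − 47.66) / 1220 = 1.32 / 1220 = 0.001082.
Q = Σ(K_i·b_i) · W · i = 5301 × 1560 × 0.001082 = 8947 m³/day.

8950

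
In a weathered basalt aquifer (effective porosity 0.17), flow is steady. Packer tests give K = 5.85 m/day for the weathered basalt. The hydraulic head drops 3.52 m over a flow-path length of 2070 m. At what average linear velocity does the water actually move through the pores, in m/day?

Hydraulic gradient i = Δh / L = 3.52 / 2070 = 0.001700.
Darcy flux q = K · i = 5.850 × 0.001700 = 0.009948 m/day.
Seepage velocity v = q / n_e = 0.009948 / 0.17 = 0.05852 m/day.

0.0585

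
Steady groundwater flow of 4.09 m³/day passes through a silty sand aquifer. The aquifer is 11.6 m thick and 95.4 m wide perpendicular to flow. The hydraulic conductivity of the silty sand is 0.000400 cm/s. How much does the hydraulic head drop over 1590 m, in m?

17.0

Convert K: 0.000400 cm/s × 864 = 0.3456 m/day.
Cross-sectional area A = 95.4 × 11.6 = 1107 m².
From Q = K·A·i, i = Q / (K·A) = 4.09 / (0.3456 × 1107) = 0.01069.
Head loss Δh = i · L = 0.01069 × 1590 = 17.00 m.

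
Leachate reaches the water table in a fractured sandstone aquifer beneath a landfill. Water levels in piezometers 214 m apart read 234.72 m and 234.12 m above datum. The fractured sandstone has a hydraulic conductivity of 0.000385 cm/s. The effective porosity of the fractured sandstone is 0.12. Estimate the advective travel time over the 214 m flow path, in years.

75.4

Convert K: 0.000385 cm/s × 864 = 0.3326 m/day.
Hydraulic gradient i = (234.72 − 234.12) / 214 = 0.6 / 214 = 0.002804.
Darcy flux q = K · i = 0.3326 × 0.002804 = 0.0009326 m/day.
Seepage velocity v = q / n_e = 0.0009326 / 0.12 = 0.007772 m/day.
Travel time t = L / v = 214 / 0.007772 = 27535 days = 75.39 years.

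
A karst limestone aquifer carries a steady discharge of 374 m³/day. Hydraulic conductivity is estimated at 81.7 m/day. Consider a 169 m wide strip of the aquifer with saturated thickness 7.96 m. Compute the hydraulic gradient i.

Cross-sectional area A = 169 × 7.96 = 1345 m².
From Q = K·A·i, i = Q / (K·A) = 374 / (81.70 × 1345) = 0.003403.

0.00340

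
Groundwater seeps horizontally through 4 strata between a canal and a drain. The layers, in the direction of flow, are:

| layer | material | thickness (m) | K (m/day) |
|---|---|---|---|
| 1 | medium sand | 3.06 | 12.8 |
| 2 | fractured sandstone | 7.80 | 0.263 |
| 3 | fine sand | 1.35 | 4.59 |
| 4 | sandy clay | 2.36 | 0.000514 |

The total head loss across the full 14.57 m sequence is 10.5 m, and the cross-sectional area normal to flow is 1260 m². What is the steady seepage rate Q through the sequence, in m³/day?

Flow is perpendicular to layering, so the layers act in series and the equivalent K is the thickness-weighted harmonic mean.
Total thickness L = 3.06 + 7.80 + 1.35 + 2.36 = 14.57 m.
Σ(b_i/K_i) = 3.06/12.8 + 7.80/0.263 + 1.35/4.59 + 2.36/0.000514 = 4622 d.
K_eq = L / Σ(b_i/K_i) = 14.57 / 4622 = 0.003153 m/day.
Q = K_eq · A · (Δh/L) = 0.003153 × 1260 × (10.5/14.57) = 2.863 m³/day.

2.86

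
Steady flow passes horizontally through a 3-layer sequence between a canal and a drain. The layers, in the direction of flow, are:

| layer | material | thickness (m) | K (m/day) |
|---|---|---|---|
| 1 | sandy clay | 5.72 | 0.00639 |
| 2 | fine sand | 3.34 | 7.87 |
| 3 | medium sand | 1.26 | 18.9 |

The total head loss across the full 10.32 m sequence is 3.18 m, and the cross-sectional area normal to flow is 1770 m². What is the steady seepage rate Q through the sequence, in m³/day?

6.28

Flow is perpendicular to layering, so the layers act in series and the equivalent K is the thickness-weighted harmonic mean.
Total thickness L = 5.72 + 3.34 + 1.26 = 10.32 m.
Σ(b_i/K_i) = 5.72/0.00639 + 3.34/7.87 + 1.26/18.9 = 895.6 d.
K_eq = L / Σ(b_i/K_i) = 10.32 / 895.6 = 0.01152 m/day.
Q = K_eq · A · (Δh/L) = 0.01152 × 1770 × (3.18/10.32) = 6.284 m³/day.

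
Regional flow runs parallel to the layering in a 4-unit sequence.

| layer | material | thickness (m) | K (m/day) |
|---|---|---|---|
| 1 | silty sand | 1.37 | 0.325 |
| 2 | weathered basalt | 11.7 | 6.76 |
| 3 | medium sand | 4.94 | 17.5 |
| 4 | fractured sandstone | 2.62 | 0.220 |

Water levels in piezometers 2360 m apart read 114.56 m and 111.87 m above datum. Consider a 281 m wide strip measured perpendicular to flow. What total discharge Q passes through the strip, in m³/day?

Flow is parallel to layering, so each bed carries its own Darcy discharge and the transmissivities add.
Σ(K_i·b_i) = 0.325×1.37 + 6.76×11.7 + 17.5×4.94 + 0.220×2.62 = 166.6 m²/day.
Hydraulic gradient i = (114.56 − 111.87) / 2360 = 2.69 / 2360 = 0.001140.
Q = Σ(K_i·b_i) · W · i = 166.6 × 281 × 0.001140 = 53.35 m³/day.

53.3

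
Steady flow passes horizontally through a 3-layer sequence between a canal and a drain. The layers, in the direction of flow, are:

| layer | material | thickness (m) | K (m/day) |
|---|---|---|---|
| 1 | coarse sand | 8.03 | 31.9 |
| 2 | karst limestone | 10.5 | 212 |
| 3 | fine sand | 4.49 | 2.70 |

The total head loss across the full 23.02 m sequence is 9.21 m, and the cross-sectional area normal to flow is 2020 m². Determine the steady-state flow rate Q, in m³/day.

9470

Flow is perpendicular to layering, so the layers act in series and the equivalent K is the thickness-weighted harmonic mean.
Total thickness L = 8.03 + 10.5 + 4.49 = 23.02 m.
Σ(b_i/K_i) = 8.03/31.9 + 10.5/212 + 4.49/2.70 = 1.964 d.
K_eq = L / Σ(b_i/K_i) = 23.02 / 1.964 = 11.72 m/day.
Q = K_eq · A · (Δh/L) = 11.72 × 2020 × (9.21/23.02) = 9472 m³/day.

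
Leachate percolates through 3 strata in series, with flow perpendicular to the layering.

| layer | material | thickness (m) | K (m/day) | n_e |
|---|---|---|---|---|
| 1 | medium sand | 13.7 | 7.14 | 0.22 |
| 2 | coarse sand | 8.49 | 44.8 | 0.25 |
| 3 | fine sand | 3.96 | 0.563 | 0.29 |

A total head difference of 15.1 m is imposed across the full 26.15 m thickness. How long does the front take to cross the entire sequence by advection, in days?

3.81

With flow normal to the layers, continuity requires the same specific discharge q through every layer.
Σ(b_i/K_i) = 13.7/7.14 + 8.49/44.8 + 3.96/0.563 = 9.142 d.
q = Δh / Σ(b_i/K_i) = 15.1 / 9.142 = 1.652 m/day.
In each layer the seepage velocity is v_i = q/n_i, so the layer transit time is t_i = b_i·n_i / q:
  layer 1 (medium sand): t_1 = 13.7 × 0.22 / 1.652 = 1.825 d
  layer 2 (coarse sand): t_2 = 8.49 × 0.25 / 1.652 = 1.285 d
  layer 3 (fine sand): t_3 = 3.96 × 0.29 / 1.652 = 0.6953 d
Total t = Σ t_i = 3.805 days.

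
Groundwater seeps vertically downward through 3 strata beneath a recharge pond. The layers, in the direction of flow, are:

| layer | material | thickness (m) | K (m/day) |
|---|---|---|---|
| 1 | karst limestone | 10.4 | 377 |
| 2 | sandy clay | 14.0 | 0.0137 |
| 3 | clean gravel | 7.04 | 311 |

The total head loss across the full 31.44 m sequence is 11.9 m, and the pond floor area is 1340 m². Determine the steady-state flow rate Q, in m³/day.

15.6

Flow is perpendicular to layering, so the layers act in series and the equivalent K is the thickness-weighted harmonic mean.
Total thickness L = 10.4 + 14.0 + 7.04 = 31.44 m.
Σ(b_i/K_i) = 10.4/377 + 14.0/0.0137 + 7.04/311 = 1022 d.
K_eq = L / Σ(b_i/K_i) = 31.44 / 1022 = 0.03076 m/day.
Q = K_eq · A · (Δh/L) = 0.03076 × 1340 × (11.9/31.44) = 15.60 m³/day.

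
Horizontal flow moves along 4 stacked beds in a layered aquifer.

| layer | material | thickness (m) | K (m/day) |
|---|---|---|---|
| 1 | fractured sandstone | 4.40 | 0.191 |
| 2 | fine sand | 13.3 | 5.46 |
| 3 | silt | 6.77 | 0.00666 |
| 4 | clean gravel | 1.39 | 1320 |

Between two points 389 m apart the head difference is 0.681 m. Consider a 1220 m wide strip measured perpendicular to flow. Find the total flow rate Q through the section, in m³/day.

Flow is parallel to layering, so each bed carries its own Darcy discharge and the transmissivities add.
Σ(K_i·b_i) = 0.191×4.40 + 5.46×13.3 + 0.00666×6.77 + 1320×1.39 = 1908 m²/day.
Hydraulic gradient i = Δh / L = 0.681 / 389 = 0.001751.
Q = Σ(K_i·b_i) · W · i = 1908 × 1220 × 0.001751 = 4076 m³/day.

4080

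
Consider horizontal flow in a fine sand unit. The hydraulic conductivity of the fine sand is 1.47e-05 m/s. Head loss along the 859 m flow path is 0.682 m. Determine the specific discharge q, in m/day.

0.00101

Convert K: 1.47e-05 m/s × 86400 = 1.270 m/day.
Hydraulic gradient i = Δh / L = 0.682 / 859 = 0.0007939.
Specific discharge q = K · i = 1.270 × 0.0007939 = 0.001008 m/day.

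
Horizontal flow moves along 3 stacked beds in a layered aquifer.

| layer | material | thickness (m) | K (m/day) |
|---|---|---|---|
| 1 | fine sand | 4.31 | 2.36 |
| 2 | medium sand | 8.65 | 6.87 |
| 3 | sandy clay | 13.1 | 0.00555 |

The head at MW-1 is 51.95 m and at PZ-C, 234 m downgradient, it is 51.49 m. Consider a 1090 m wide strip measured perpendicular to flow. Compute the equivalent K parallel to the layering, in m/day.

2.67

Flow is parallel to layering, so each bed carries its own Darcy discharge and the transmissivities add.
Σ(K_i·b_i) = 2.36×4.31 + 6.87×8.65 + 0.00555×13.1 = 69.67 m²/day.
Total thickness b = 26.06 m, so K_eq = Σ(K_i·b_i)/b = 2.673 m/day.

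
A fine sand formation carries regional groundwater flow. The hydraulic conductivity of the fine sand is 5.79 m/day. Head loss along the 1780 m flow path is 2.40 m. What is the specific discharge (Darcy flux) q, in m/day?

0.00781

Hydraulic gradient i = Δh / L = 2.40 / 1780 = 0.001348.
Specific discharge q = K · i = 5.790 × 0.001348 = 0.007807 m/day.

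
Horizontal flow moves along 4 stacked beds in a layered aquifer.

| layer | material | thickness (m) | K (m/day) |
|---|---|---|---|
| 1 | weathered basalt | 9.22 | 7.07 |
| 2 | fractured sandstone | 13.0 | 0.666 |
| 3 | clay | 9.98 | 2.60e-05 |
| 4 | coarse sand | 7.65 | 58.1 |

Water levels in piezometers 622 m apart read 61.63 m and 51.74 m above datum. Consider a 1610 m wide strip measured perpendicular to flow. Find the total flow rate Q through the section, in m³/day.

Flow is parallel to layering, so each bed carries its own Darcy discharge and the transmissivities add.
Σ(K_i·b_i) = 7.07×9.22 + 0.666×13.0 + 2.60e-05×9.98 + 58.1×7.65 = 518.3 m²/day.
Hydraulic gradient i = (61.63 − 51.74) / 622 = 9.89 / 622 = 0.01590.
Q = Σ(K_i·b_i) · W · i = 518.3 × 1610 × 0.01590 = 13268 m³/day.

13300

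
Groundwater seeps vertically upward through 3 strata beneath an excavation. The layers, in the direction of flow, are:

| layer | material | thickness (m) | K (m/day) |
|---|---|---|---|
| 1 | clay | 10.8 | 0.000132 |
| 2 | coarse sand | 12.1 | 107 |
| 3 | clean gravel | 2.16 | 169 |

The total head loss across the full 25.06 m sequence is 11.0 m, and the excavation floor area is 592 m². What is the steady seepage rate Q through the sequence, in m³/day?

Flow is perpendicular to layering, so the layers act in series and the equivalent K is the thickness-weighted harmonic mean.
Total thickness L = 10.8 + 12.1 + 2.16 = 25.06 m.
Σ(b_i/K_i) = 10.8/0.000132 + 12.1/107 + 2.16/169 = 81818 d.
K_eq = L / Σ(b_i/K_i) = 25.06 / 81818 = 0.0003063 m/day.
Q = K_eq · A · (Δh/L) = 0.0003063 × 592 × (11.0/25.06) = 0.07959 m³/day.

0.0796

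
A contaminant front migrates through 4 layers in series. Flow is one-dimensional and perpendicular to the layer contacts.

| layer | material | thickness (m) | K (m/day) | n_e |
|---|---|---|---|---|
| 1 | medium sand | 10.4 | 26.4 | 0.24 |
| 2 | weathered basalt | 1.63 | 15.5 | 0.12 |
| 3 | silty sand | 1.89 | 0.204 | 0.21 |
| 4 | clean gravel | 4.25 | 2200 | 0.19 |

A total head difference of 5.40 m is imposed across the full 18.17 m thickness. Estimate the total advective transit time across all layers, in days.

With flow normal to the layers, continuity requires the same specific discharge q through every layer.
Σ(b_i/K_i) = 10.4/26.4 + 1.63/15.5 + 1.89/0.204 + 4.25/2200 = 9.766 d.
q = Δh / Σ(b_i/K_i) = 5.40 / 9.766 = 0.5530 m/day.
In each layer the seepage velocity is v_i = q/n_i, so the layer transit time is t_i = b_i·n_i / q:
  layer 1 (medium sand): t_1 = 10.4 × 0.24 / 0.5530 = 4.514 d
  layer 2 (weathered basalt): t_2 = 1.63 × 0.12 / 0.5530 = 0.3537 d
  layer 3 (silty sand): t_3 = 1.89 × 0.21 / 0.5530 = 0.7178 d
  layer 4 (clean gravel): t_4 = 4.25 × 0.19 / 0.5530 = 1.460 d
Total t = Σ t_i = 7.046 days.

7.05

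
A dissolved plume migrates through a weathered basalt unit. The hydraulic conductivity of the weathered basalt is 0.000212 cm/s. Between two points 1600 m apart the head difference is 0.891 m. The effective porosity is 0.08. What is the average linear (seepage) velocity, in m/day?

Convert K: 0.000212 cm/s × 864 = 0.1832 m/day.
Hydraulic gradient i = Δh / L = 0.891 / 1600 = 0.0005569.
Darcy flux q = K · i = 0.1832 × 0.0005569 = 0.0001020 m/day.
Seepage velocity v = q / n_e = 0.0001020 / 0.08 = 0.001275 m/day.

0.00128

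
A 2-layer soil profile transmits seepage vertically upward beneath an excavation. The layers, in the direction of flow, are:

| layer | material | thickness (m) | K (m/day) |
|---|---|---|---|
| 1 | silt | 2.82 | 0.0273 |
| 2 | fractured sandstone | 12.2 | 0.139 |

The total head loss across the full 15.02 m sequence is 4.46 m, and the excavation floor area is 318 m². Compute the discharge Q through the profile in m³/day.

Flow is perpendicular to layering, so the layers act in series and the equivalent K is the thickness-weighted harmonic mean.
Total thickness L = 2.82 + 12.2 = 15.02 m.
Σ(b_i/K_i) = 2.82/0.0273 + 12.2/0.139 = 191.1 d.
K_eq = L / Σ(b_i/K_i) = 15.02 / 191.1 = 0.07861 m/day.
Q = K_eq · A · (Δh/L) = 0.07861 × 318 × (4.46/15.02) = 7.423 m³/day.

7.42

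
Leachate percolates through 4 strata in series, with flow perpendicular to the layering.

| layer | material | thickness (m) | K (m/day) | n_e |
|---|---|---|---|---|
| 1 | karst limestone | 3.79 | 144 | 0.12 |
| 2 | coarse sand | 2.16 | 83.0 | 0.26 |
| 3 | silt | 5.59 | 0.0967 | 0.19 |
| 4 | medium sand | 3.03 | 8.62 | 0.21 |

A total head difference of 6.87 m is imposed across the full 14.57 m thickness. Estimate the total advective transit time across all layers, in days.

With flow normal to the layers, continuity requires the same specific discharge q through every layer.
Σ(b_i/K_i) = 3.79/144 + 2.16/83.0 + 5.59/0.0967 + 3.03/8.62 = 58.21 d.
q = Δh / Σ(b_i/K_i) = 6.87 / 58.21 = 0.1180 m/day.
In each layer the seepage velocity is v_i = q/n_i, so the layer transit time is t_i = b_i·n_i / q:
  layer 1 (karst limestone): t_1 = 3.79 × 0.12 / 0.1180 = 3.854 d
  layer 2 (coarse sand): t_2 = 2.16 × 0.26 / 0.1180 = 4.759 d
  layer 3 (silt): t_3 = 5.59 × 0.19 / 0.1180 = 8.999 d
  layer 4 (medium sand): t_4 = 3.03 × 0.21 / 0.1180 = 5.392 d
Total t = Σ t_i = 23.00 days.

23.0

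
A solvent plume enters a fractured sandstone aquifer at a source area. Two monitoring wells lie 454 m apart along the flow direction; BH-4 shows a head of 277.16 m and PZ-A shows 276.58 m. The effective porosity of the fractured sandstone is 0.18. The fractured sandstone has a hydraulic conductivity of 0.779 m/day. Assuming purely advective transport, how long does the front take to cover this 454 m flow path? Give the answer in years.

Hydraulic gradient i = (277.16 − 276.58) / 454 = 0.58 / 454 = 0.001278.
Darcy flux q = K · i = 0.7790 × 0.001278 = 0.0009952 m/day.
Seepage velocity v = q / n_e = 0.0009952 / 0.18 = 0.005529 m/day.
Travel time t = L / v = 454 / 0.005529 = 82114 days = 224.8 years.

225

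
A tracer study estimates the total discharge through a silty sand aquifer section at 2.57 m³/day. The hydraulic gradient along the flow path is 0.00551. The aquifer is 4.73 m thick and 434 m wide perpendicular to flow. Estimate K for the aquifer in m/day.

0.227

Cross-sectional area A = 434 × 4.73 = 2053 m².
Hydraulic gradient i = 0.00551.
From Q = K·A·i, K = Q / (A·i) = 2.57 / (2053 × 0.005510) = 0.2272 m/day.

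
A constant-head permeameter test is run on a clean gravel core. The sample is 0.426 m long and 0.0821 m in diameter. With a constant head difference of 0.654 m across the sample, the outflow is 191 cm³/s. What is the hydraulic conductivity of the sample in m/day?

Cross-sectional area A = π·(d/2)² = π × (0.0821/2)² = 0.005294 m².
Convert discharge: 191 cm³/s = 0.0001910 m³/s.
Darcy's law rearranged: K = Q·L / (A·Δh) = 0.0001910 × 0.426 / (0.005294 × 0.654) = 0.02350 m/s = 2030 m/day.

2030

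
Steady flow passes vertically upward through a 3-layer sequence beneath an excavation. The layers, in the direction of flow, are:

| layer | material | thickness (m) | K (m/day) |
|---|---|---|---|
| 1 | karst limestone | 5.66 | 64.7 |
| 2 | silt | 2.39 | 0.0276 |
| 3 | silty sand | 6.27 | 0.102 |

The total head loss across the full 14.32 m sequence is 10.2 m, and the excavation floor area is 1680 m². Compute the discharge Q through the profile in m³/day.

116

Flow is perpendicular to layering, so the layers act in series and the equivalent K is the thickness-weighted harmonic mean.
Total thickness L = 5.66 + 2.39 + 6.27 = 14.32 m.
Σ(b_i/K_i) = 5.66/64.7 + 2.39/0.0276 + 6.27/0.102 = 148.2 d.
K_eq = L / Σ(b_i/K_i) = 14.32 / 148.2 = 0.09666 m/day.
Q = K_eq · A · (Δh/L) = 0.09666 × 1680 × (10.2/14.32) = 115.7 m³/day.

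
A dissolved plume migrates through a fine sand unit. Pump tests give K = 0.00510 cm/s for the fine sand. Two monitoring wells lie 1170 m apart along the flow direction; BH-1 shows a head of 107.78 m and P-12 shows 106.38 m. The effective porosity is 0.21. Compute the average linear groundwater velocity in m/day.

Convert K: 0.00510 cm/s × 864 = 4.406 m/day.
Hydraulic gradient i = (107.78 − 106.38) / 1170 = 1.4 / 1170 = 0.001197.
Darcy flux q = K · i = 4.406 × 0.001197 = 0.005273 m/day.
Seepage velocity v = q / n_e = 0.005273 / 0.21 = 0.02511 m/day.

0.0251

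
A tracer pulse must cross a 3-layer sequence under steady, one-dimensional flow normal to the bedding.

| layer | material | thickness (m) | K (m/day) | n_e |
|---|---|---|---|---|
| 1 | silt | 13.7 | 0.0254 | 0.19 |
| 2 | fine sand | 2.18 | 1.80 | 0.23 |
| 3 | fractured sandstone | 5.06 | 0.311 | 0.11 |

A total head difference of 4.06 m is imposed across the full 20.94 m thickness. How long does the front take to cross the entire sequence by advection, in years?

With flow normal to the layers, continuity requires the same specific discharge q through every layer.
Σ(b_i/K_i) = 13.7/0.0254 + 2.18/1.80 + 5.06/0.311 = 556.9 d.
q = Δh / Σ(b_i/K_i) = 4.06 / 556.9 = 0.007291 m/day.
In each layer the seepage velocity is v_i = q/n_i, so the layer transit time is t_i = b_i·n_i / q:
  layer 1 (silt): t_1 = 13.7 × 0.19 / 0.007291 = 357.0 d
  layer 2 (fine sand): t_2 = 2.18 × 0.23 / 0.007291 = 68.77 d
  layer 3 (fractured sandstone): t_3 = 5.06 × 0.11 / 0.007291 = 76.34 d
Total t = Σ t_i = 502.1 days = 1.375 years.

1.37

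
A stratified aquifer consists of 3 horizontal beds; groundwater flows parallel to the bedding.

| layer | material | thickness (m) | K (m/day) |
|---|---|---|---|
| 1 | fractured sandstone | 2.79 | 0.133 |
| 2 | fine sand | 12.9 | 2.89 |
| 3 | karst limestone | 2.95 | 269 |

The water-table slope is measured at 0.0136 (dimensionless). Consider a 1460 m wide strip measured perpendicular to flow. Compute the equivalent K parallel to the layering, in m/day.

Flow is parallel to layering, so each bed carries its own Darcy discharge and the transmissivities add.
Σ(K_i·b_i) = 0.133×2.79 + 2.89×12.9 + 269×2.95 = 831.2 m²/day.
Total thickness b = 18.64 m, so K_eq = Σ(K_i·b_i)/b = 44.59 m/day.

44.6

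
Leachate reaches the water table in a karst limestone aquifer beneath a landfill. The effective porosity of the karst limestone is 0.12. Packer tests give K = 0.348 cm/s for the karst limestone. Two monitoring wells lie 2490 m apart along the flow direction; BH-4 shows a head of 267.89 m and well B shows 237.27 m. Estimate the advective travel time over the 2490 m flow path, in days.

80.8

Convert K: 0.348 cm/s × 864 = 300.7 m/day.
Hydraulic gradient i = (267.89 − 237.27) / 2490 = 30.62 / 2490 = 0.01230.
Darcy flux q = K · i = 300.7 × 0.01230 = 3.697 m/day.
Seepage velocity v = q / n_e = 3.697 / 0.12 = 30.81 m/day.
Travel time t = L / v = 2490 / 30.81 = 80.81 days.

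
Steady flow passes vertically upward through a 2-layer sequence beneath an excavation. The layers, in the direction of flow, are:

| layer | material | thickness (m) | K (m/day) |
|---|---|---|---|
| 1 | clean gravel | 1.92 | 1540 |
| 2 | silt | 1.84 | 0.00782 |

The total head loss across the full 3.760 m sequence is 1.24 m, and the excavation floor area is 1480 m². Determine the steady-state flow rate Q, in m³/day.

7.80

Flow is perpendicular to layering, so the layers act in series and the equivalent K is the thickness-weighted harmonic mean.
Total thickness L = 1.92 + 1.84 = 3.760 m.
Σ(b_i/K_i) = 1.92/1540 + 1.84/0.00782 = 235.3 d.
K_eq = L / Σ(b_i/K_i) = 3.760 / 235.3 = 0.01598 m/day.
Q = K_eq · A · (Δh/L) = 0.01598 × 1480 × (1.24/3.760) = 7.800 m³/day.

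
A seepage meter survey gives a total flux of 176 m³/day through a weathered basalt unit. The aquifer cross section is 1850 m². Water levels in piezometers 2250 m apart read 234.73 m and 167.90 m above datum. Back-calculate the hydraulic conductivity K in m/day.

Hydraulic gradient i = (234.73 − 167.90) / 2250 = 66.83 / 2250 = 0.02970.
From Q = K·A·i, K = Q / (A·i) = 176 / (1850 × 0.02970) = 3.203 m/day.

3.20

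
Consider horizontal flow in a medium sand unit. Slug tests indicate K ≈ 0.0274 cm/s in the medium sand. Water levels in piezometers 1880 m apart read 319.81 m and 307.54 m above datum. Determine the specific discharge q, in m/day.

0.155

Convert K: 0.0274 cm/s × 864 = 23.67 m/day.
Hydraulic gradient i = (319.81 − 307.54) / 1880 = 12.27 / 1880 = 0.006527.
Specific discharge q = K · i = 23.67 × 0.006527 = 0.1545 m/day.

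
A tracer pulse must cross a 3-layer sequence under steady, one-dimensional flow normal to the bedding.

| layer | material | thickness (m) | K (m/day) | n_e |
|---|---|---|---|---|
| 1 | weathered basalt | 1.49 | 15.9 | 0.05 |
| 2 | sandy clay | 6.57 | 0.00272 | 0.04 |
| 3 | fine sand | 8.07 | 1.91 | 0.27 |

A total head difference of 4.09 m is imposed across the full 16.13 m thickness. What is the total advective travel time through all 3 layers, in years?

4.08

With flow normal to the layers, continuity requires the same specific discharge q through every layer.
Σ(b_i/K_i) = 1.49/15.9 + 6.57/0.00272 + 8.07/1.91 = 2420 d.
q = Δh / Σ(b_i/K_i) = 4.09 / 2420 = 0.001690 m/day.
In each layer the seepage velocity is v_i = q/n_i, so the layer transit time is t_i = b_i·n_i / q:
  layer 1 (weathered basalt): t_1 = 1.49 × 0.05 / 0.001690 = 44.08 d
  layer 2 (sandy clay): t_2 = 6.57 × 0.04 / 0.001690 = 155.5 d
  layer 3 (fine sand): t_3 = 8.07 × 0.27 / 0.001690 = 1289 d
Total t = Σ t_i = 1489 days = 4.076 years.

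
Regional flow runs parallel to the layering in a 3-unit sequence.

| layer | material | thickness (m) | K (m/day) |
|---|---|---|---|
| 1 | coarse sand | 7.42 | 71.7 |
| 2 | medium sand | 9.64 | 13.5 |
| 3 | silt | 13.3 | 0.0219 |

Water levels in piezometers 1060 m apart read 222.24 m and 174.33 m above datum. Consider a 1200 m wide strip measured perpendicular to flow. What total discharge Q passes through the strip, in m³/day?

35900

Flow is parallel to layering, so each bed carries its own Darcy discharge and the transmissivities add.
Σ(K_i·b_i) = 71.7×7.42 + 13.5×9.64 + 0.0219×13.3 = 662.4 m²/day.
Hydraulic gradient i = (222.24 − 174.33) / 1060 = 47.91 / 1060 = 0.04520.
Q = Σ(K_i·b_i) · W · i = 662.4 × 1200 × 0.04520 = 35930 m³/day.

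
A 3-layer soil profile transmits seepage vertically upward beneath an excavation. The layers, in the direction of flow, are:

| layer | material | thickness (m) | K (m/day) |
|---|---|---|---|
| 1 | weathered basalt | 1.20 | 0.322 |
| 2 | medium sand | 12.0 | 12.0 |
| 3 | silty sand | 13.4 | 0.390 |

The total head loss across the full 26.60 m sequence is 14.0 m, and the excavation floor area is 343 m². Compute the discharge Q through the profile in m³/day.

Flow is perpendicular to layering, so the layers act in series and the equivalent K is the thickness-weighted harmonic mean.
Total thickness L = 1.20 + 12.0 + 13.4 = 26.60 m.
Σ(b_i/K_i) = 1.20/0.322 + 12.0/12.0 + 13.4/0.390 = 39.09 d.
K_eq = L / Σ(b_i/K_i) = 26.60 / 39.09 = 0.6806 m/day.
Q = K_eq · A · (Δh/L) = 0.6806 × 343 × (14.0/26.60) = 122.9 m³/day.

123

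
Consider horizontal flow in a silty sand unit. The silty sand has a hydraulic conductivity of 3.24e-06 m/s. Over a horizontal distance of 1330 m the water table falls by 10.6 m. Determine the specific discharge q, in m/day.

Convert K: 3.24e-06 m/s × 86400 = 0.2799 m/day.
Hydraulic gradient i = Δh / L = 10.6 / 1330 = 0.007970.
Specific discharge q = K · i = 0.2799 × 0.007970 = 0.002231 m/day.

0.00223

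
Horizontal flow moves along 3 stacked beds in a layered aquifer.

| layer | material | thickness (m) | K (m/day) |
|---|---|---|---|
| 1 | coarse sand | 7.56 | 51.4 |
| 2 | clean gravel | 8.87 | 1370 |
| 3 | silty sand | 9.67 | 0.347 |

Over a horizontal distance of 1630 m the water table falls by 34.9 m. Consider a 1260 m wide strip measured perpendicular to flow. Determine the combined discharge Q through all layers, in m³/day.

338000

Flow is parallel to layering, so each bed carries its own Darcy discharge and the transmissivities add.
Σ(K_i·b_i) = 51.4×7.56 + 1370×8.87 + 0.347×9.67 = 12544 m²/day.
Hydraulic gradient i = Δh / L = 34.9 / 1630 = 0.02141.
Q = Σ(K_i·b_i) · W · i = 12544 × 1260 × 0.02141 = 3.384e+05 m³/day.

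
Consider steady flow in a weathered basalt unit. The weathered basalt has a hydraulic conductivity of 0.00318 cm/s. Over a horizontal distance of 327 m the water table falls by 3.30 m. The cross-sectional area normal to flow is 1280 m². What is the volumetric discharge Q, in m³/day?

Convert K: 0.00318 cm/s × 864 = 2.748 m/day.
Hydraulic gradient i = Δh / L = 3.30 / 327 = 0.01009.
Darcy's law: Q = K · A · i = 2.748 × 1280 × 0.01009 = 35.49 m³/day.

35.5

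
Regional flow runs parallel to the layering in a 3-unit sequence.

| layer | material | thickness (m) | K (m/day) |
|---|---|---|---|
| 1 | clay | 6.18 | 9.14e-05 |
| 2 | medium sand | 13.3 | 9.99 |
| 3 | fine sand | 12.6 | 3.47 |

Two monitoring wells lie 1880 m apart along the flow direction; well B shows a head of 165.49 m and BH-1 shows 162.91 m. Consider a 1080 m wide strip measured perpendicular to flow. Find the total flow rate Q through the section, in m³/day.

Flow is parallel to layering, so each bed carries its own Darcy discharge and the transmissivities add.
Σ(K_i·b_i) = 9.14e-05×6.18 + 9.99×13.3 + 3.47×12.6 = 176.6 m²/day.
Hydraulic gradient i = (165.49 − 162.91) / 1880 = 2.58 / 1880 = 0.001372.
Q = Σ(K_i·b_i) · W · i = 176.6 × 1080 × 0.001372 = 261.7 m³/day.

262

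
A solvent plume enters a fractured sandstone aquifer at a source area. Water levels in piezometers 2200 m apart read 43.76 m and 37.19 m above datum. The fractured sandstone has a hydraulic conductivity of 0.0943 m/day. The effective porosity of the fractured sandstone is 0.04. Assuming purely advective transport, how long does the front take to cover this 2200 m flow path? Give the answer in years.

856

Hydraulic gradient i = (43.76 − 37.19) / 2200 = 6.57 / 2200 = 0.002986.
Darcy flux q = K · i = 0.09430 × 0.002986 = 0.0002816 m/day.
Seepage velocity v = q / n_e = 0.0002816 / 0.04 = 0.007040 m/day.
Travel time t = L / v = 2200 / 0.007040 = 3.125e+05 days = 855.5 years.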